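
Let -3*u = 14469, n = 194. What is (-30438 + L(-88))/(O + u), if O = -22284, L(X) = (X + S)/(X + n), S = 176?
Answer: 1613170/1436671 ≈ 1.1229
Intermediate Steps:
L(X) = (176 + X)/(194 + X) (L(X) = (X + 176)/(X + 194) = (176 + X)/(194 + X))
u = -4823 (u = -⅓*14469 = -4823)
(-30438 + L(-88))/(O + u) = (-30438 + (176 - 88)/(194 - 88))/(-22284 - 4823) = (-30438 + 88/106)/(-27107) = (-30438 + (1/106)*88)*(-1/27107) = (-30438 + 44/53)*(-1/27107) = -1613170/53*(-1/27107) = 1613170/1436671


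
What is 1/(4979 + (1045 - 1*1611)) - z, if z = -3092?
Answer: 13644997/4413 ≈ 3092.0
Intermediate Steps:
1/(4979 + (1045 - 1*1611)) - z = 1/(4979 + (1045 - 1*1611)) - 1*(-3092) = 1/(4979 + (1045 - 1611)) + 3092 = 1/(4979 - 566) + 3092 = 1/4413 + 3092 = 13644997/4413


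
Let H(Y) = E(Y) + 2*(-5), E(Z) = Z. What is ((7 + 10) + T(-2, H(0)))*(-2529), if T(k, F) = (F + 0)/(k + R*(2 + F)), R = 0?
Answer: -55638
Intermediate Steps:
H(Y) = -10 + Y (H(Y) = Y + 2*(-5) = Y - 10 = -10 + Y)
T(k, F) = F/k (T(k, F) = (F + 0)/(k + 0*(2 + F)) = F/(k + 0) = F/k)
((7 + 10) + T(-2, H(0)))*(-2529) = ((7 + 10) + (-10 + 0)/(-2))*(-2529) = (17 - 10*(-½))*(-2529) = (17 + 5)*(-2529) = 22*(-2529) = -55638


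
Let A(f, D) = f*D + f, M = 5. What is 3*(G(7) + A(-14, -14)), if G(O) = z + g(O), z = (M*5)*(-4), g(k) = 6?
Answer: 264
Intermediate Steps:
z = -100 (z = (5*5)*(-4) = 25*(-4) = -100)
G(O) = -94 (G(O) = -100 + 6 = -94)
A(f, D) = f + D*f (A(f, D) = D*f + f = f + D*f)
3*(G(7) + A(-14, -14)) = 3*(-94 - 14*(1 - 14)) = 3*(-94 - 14*(-13)) = 3*(-94 + 182) = 3*88 = 264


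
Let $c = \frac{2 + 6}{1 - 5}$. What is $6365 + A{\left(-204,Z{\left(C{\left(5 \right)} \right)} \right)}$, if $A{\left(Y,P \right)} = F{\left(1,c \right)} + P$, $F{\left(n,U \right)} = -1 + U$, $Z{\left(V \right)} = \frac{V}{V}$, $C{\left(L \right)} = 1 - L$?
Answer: $6363$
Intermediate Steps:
$c = -2$ ($c = \frac{8}{-4} = 8 \left(- \frac{1}{4}\right) = -2$)
$Z{\left(V \right)} = 1$
$A{\left(Y,P \right)} = -3 + P$ ($A{\left(Y,P \right)} = \left(-1 - 2\right) + P = -3 + P$)
$6365 + A{\left(-204,Z{\left(C{\left(5 \right)} \right)} \right)} = 6365 + \left(-3 + 1\right) = 6365 - 2 = 6363$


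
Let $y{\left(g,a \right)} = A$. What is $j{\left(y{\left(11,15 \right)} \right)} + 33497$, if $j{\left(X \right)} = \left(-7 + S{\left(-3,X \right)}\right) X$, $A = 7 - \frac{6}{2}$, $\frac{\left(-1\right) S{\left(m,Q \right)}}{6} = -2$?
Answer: $33517$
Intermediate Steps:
$S{\left(m,Q \right)} = 12$ ($S{\left(m,Q \right)} = \left(-6\right) \left(-2\right) = 12$)
$A = 4$ ($A = 7 - 6 \cdot \frac{1}{2} = 7 - 3 = 4$)
$y{\left(g,a \right)} = 4$
$j{\left(X \right)} = 5 X$ ($j{\left(X \right)} = \left(-7 + 12\right) X = 5 X$)
$j{\left(y{\left(11,15 \right)} \right)} + 33497 = 5 \cdot 4 + 33497 = 20 + 33497 = 33517$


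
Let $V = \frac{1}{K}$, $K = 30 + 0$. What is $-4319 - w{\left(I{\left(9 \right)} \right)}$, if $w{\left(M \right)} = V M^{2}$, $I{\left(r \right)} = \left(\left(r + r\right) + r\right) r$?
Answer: $- \frac{62873}{10} \approx -6287.3$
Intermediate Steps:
$K = 30$
$V = \frac{1}{30} \approx 0.033333$
$I{\left(r \right)} = 3 r^{2}$ ($I{\left(r \right)} = \left(2 r + r\right) r = 3 r r = 3 r^{2}$)
$w{\left(M \right)} = \frac{M^{2}}{30}$
$-4319 - w{\left(I{\left(9 \right)} \right)} = -4319 - \frac{\left(3 \cdot 9^{2}\right)^{2}}{30} = -4319 - \frac{\left(3 \cdot 81\right)^{2}}{30} = -4319 - \frac{243^{2}}{30} = -4319 - \frac{1}{30} \cdot 59049 = -4319 - \frac{19683}{10} = - \frac{62873}{10}$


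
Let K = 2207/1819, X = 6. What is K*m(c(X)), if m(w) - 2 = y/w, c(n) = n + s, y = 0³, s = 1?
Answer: 4414/1819 ≈ 2.4266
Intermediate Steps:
y = 0
K = 2207/1819 (K = 2207*(1/1819) = 2207/1819 ≈ 1.2133)
c(n) = 1 + n (c(n) = n + 1 = 1 + n)
m(w) = 2 (m(w) = 2 + 0/w = 2 + 0 = 2)
K*m(c(X)) = (2207/1819)*2 = 4414/1819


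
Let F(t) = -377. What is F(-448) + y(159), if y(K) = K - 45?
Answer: -263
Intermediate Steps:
y(K) = -45 + K
F(-448) + y(159) = -377 + (-45 + 159) = -377 + 114 = -263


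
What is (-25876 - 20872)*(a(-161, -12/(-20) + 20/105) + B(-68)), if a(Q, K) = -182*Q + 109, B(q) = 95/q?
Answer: -23372282011/17 ≈ -1.3748e+9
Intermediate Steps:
a(Q, K) = 109 - 182*Q
(-25876 - 20872)*(a(-161, -12/(-20) + 20/105) + B(-68)) = (-25876 - 20872)*((109 - 182*(-161)) + 95/(-68)) = -46748*((109 + 29302) + 95*(-1/68)) = -46748*(29411 - 95/68) = -46748*1999853/68 = -23372282011/17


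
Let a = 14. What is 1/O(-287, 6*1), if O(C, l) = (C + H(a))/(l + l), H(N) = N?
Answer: -4/91 ≈ -0.043956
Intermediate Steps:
O(C, l) = (14 + C)/(2*l) (O(C, l) = (C + 14)/(l + l) = (14 + C)/((2*l)) = (14 + C)*(1/(2*l)) = (14 + C)/(2*l))
1/O(-287, 6*1) = 1/((14 - 287)/(2*((6*1)))) = 1/((½)*(-273)/6) = 1/((½)*(⅙)*(-273)) = 1/(-91/4) = -4/91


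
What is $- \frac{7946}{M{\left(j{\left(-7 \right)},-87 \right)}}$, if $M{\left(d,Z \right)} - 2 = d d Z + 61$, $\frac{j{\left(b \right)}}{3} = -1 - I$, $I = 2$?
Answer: $\frac{3973}{3492} \approx 1.1377$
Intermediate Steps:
$j{\left(b \right)} = -9$ ($j{\left(b \right)} = 3 \left(-1 - 2\right) = 3 \left(-3\right) = -9$)
$M{\left(d,Z \right)} = 63 + Z d^{2}$ ($M{\left(d,Z \right)} = 2 + \left(d d Z + 61\right) = 2 + \left(d^{2} Z + 61\right) = 2 + \left(Z d^{2} + 61\right) = 2 + \left(61 + Z d^{2}\right) = 63 + Z d^{2}$)
$- \frac{7946}{M{\left(j{\left(-7 \right)},-87 \right)}} = - \frac{7946}{63 - 87 \left(-9\right)^{2}} = - \frac{7946}{63 - 7047} = - \frac{7946}{-6984} = \left(-7946\right) \left(- \frac{1}{6984}\right) = \frac{3973}{3492}$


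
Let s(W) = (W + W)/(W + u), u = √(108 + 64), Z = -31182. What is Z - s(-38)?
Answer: -4958299/159 - 19*√43/159 ≈ -31185.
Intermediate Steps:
u = 2*√43 (u = √172 = 2*√43 ≈ 13.115)
s(W) = 2*W/(W + 2*√43) (s(W) = (W + W)/(W + 2*√43) = (2*W)/(W + 2*√43) = 2*W/(W + 2*√43))
Z - s(-38) = -31182 - 2*(-38)/(-38 + 2*√43) = -31182 - (-76)/(-38 + 2*√43) = -31182 + 76/(-38 + 2*√43)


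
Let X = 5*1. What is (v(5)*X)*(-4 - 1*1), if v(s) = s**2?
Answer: -625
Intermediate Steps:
X = 5
(v(5)*X)*(-4 - 1*1) = (5**2*5)*(-4 - 1*1) = (25*5)*(-4 - 1) = 125*(-5) = -625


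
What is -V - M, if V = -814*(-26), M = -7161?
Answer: -14003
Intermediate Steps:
V = 21164
-V - M = -1*21164 - 1*(-7161) = -21164 + 7161 = -14003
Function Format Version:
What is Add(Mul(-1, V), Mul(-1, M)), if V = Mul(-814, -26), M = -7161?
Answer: -14003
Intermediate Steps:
V = 21164
Add(Mul(-1, V), Mul(-1, M)) = Add(Mul(-1, 21164), Mul(-1, -7161)) = Add(-21164, 7161) = -14003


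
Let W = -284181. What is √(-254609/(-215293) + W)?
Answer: 4*I*√823252516894327/215293 ≈ 533.08*I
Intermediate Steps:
√(-254609/(-215293) + W) = √(-254609/(-215293) - 284181) = √(-254609*(-1/215293) - 284181) = √(254609/215293 - 284181) = √(-61181925424/215293) = 4*I*√823252516894327/215293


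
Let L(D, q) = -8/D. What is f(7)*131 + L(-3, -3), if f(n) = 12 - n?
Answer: 1973/3 ≈ 657.67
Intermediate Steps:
f(7)*131 + L(-3, -3) = (12 - 1*7)*131 - 8/(-3) = (12 - 7)*131 - 8*(-⅓) = 5*131 + 8/3 = 655 + 8/3 = 1973/3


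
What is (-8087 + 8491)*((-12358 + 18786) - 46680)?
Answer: -16261808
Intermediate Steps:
(-8087 + 8491)*((-12358 + 18786) - 46680) = 404*(6428 - 46680) = 404*(-40252) = -16261808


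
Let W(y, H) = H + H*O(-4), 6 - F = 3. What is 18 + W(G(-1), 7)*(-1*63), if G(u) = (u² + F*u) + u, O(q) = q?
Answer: 1341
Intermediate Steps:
F = 3 (F = 6 - 1*3 = 6 - 3 = 3)
G(u) = u² + 4*u (G(u) = (u² + 3*u) + u = u² + 4*u)
W(y, H) = -3*H (W(y, H) = H + H*(-4) = H - 4*H = -3*H)
18 + W(G(-1), 7)*(-1*63) = 18 + (-3*7)*(-1*63) = 18 - 21*(-63) = 18 + 1323 = 1341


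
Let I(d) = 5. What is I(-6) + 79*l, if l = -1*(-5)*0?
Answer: 5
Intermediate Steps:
l = 0 (l = 5*0 = 0)
I(-6) + 79*l = 5 + 79*0 = 5 + 0 = 5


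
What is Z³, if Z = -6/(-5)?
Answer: 216/125 ≈ 1.7280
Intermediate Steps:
Z = 6/5 (Z = -6*(-⅕) = 6/5 ≈ 1.2000)
Z³ = (6/5)³ = 216/125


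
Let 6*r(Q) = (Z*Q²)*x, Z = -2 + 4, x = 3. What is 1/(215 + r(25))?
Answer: 1/840 ≈ 0.0011905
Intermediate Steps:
Z = 2
r(Q) = Q² (r(Q) = ((2*Q²)*3)/6 = (6*Q²)/6 = Q²)
1/(215 + r(25)) = 1/(215 + 25²) = 1/(215 + 625) = 1/840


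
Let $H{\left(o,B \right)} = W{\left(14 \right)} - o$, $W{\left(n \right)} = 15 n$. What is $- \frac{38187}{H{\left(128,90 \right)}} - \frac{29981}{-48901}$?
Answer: $- \frac{1864924045}{4009882} \approx -465.08$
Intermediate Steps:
$H{\left(o,B \right)} = 210 - o$ ($H{\left(o,B \right)} = 15 \cdot 14 - o = 210 - o$)
$- \frac{38187}{H{\left(128,90 \right)}} - \frac{29981}{-48901} = - \frac{38187}{210 - 128} - \frac{29981}{-48901} = - \frac{38187}{210 - 128} - - \frac{29981}{48901} = - \frac{38187}{82} + \frac{29981}{48901} = - \frac{1864924045}{4009882}$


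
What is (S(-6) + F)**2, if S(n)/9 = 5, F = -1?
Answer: 1936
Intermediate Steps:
S(n) = 45 (S(n) = 9*5 = 45)
(S(-6) + F)**2 = (45 - 1)**2 = 44**2 = 1936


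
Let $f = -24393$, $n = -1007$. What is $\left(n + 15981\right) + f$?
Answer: $-9419$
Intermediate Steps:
$\left(n + 15981\right) + f = \left(-1007 + 15981\right) - 24393 = 14974 - 24393 = -9419$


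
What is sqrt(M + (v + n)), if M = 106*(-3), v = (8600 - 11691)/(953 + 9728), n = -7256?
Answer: I*sqrt(7141350585)/971 ≈ 87.03*I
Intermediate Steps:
v = -281/971 (v = -3091/10681 = -3091*1/10681 = -281/971 ≈ -0.28939)
M = -318
sqrt(M + (v + n)) = sqrt(-318 + (-281/971 - 7256)) = sqrt(-318 - 7045857/971) = sqrt(-7354635/971) = I*sqrt(7141350585)/971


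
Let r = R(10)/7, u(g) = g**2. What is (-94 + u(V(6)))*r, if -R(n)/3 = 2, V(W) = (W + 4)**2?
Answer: -59436/7 ≈ -8490.9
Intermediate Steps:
V(W) = (4 + W)**2
R(n) = -6 (R(n) = -3*2 = -6)
r = -6/7 ≈ -0.85714
(-94 + u(V(6)))*r = (-94 + ((4 + 6)**2)**2)*(-6/7) = (-94 + (10**2)**2)*(-6/7) = (-94 + 100**2)*(-6/7) = (-94 + 10000)*(-6/7) = 9906*(-6/7) = -59436/7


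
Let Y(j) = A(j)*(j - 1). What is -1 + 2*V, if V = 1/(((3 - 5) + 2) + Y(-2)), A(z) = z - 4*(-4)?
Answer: -22/21 ≈ -1.0476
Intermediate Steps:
A(z) = 16 + z (A(z) = z + 16 = 16 + z)
Y(j) = (-1 + j)*(16 + j) (Y(j) = (16 + j)*(j - 1) = (16 + j)*(-1 + j) = (-1 + j)*(16 + j))
V = -1/42 (V = 1/(((3 - 5) + 2) + (-1 - 2)*(16 - 2)) = 1/((-2 + 2) - 3*14) = 1/(0 - 42) = 1/(-42) = -1/42 ≈ -0.023810)
-1 + 2*V = -1 + 2*(-1/42) = -1 - 1/21 = -22/21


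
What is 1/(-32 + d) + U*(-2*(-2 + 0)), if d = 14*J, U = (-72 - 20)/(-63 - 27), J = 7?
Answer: 4063/990 ≈ 4.1040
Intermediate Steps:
U = 46/45 (U = -92/(-90) = -92*(-1/90) = 46/45 ≈ 1.0222)
d = 98 (d = 14*7 = 98)
1/(-32 + d) + U*(-2*(-2 + 0)) = 1/(-32 + 98) + 46*(-2*(-2 + 0))/45 = 1/66 + 46*(-2*(-2))/45 = 1/66 + (46/45)*4 = 1/66 + 184/45 = 4063/990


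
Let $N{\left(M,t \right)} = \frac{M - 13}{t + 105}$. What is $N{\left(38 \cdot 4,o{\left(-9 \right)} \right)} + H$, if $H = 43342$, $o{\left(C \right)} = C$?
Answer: $\frac{4160971}{96} \approx 43343.0$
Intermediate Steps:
$N{\left(M,t \right)} = \frac{-13 + M}{105 + t}$
$N{\left(38 \cdot 4,o{\left(-9 \right)} \right)} + H = \frac{-13 + 38 \cdot 4}{105 - 9} + 43342 = \frac{-13 + 152}{96} + 43342 = \frac{1}{96} \cdot 139 + 43342 = \frac{139}{96} + 43342 = \frac{4160971}{96}$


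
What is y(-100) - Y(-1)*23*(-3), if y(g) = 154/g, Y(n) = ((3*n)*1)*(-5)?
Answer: 51673/50 ≈ 1033.5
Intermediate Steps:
Y(n) = -15*n (Y(n) = (3*n)*(-5) = -15*n)
y(-100) - Y(-1)*23*(-3) = 154/(-100) - -15*(-1)*23*(-3) = 154*(-1/100) - 15*23*(-3) = -77/50 - 345*(-3) = -77/50 - 1*(-1035) = -77/50 + 1035 = 51673/50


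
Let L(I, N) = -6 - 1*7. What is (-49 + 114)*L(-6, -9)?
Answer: -845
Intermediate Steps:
L(I, N) = -13 (L(I, N) = -6 - 7 = -13)
(-49 + 114)*L(-6, -9) = (-49 + 114)*(-13) = 65*(-13) = -845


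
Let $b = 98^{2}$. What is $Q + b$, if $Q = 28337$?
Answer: $37941$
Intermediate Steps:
$b = 9604$
$Q + b = 28337 + 9604 = 37941$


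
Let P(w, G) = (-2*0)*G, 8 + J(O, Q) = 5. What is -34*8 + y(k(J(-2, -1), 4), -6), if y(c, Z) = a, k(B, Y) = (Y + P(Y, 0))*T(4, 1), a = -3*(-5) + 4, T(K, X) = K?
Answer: -253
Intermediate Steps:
J(O, Q) = -3 (J(O, Q) = -8 + 5 = -3)
P(w, G) = 0 (P(w, G) = 0*G = 0)
a = 19 (a = 15 + 4 = 19)
k(B, Y) = 4*Y (k(B, Y) = (Y + 0)*4 = Y*4 = 4*Y)
y(c, Z) = 19
-34*8 + y(k(J(-2, -1), 4), -6) = -34*8 + 19 = -272 + 19 = -253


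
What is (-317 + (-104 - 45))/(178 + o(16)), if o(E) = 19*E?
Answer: -233/241 ≈ -0.96680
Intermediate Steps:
(-317 + (-104 - 45))/(178 + o(16)) = (-317 + (-104 - 45))/(178 + 19*16) = (-317 - 149)/(178 + 304) = -466/482 = -466*1/482 = -233/241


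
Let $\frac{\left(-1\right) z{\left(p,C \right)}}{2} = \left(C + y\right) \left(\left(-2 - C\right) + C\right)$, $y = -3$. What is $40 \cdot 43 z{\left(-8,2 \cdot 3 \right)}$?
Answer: $20640$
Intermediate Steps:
$z{\left(p,C \right)} = -12 + 4 C$ ($z{\left(p,C \right)} = - 2 \left(C - 3\right) \left(\left(-2 - C\right) + C\right) = - 2 \left(-3 + C\right) \left(-2\right) = - 2 \left(6 - 2 C\right) = -12 + 4 C$)
$40 \cdot 43 z{\left(-8,2 \cdot 3 \right)} = 40 \cdot 43 \left(-12 + 4 \cdot 2 \cdot 3\right) = 1720 \left(-12 + 4 \cdot 6\right) = 1720 \left(-12 + 24\right) = 1720 \cdot 12 = 20640$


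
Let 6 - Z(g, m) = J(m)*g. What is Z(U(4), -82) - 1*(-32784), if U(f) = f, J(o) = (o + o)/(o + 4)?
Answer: 1278482/39 ≈ 32782.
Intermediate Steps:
J(o) = 2*o/(4 + o) (J(o) = (2*o)/(4 + o) = 2*o/(4 + o))
Z(g, m) = 6 - 2*g*m/(4 + m) (Z(g, m) = 6 - 2*m/(4 + m)*g = 6 - 2*g*m/(4 + m))
Z(U(4), -82) - 1*(-32784) = 2*(12 + 3*(-82) - 1*4*(-82))/(4 - 82) - 1*(-32784) = 2*(12 - 246 + 328)/(-78) + 32784 = 2*(-1/78)*94 + 32784 = -94/39 + 32784 = 1278482/39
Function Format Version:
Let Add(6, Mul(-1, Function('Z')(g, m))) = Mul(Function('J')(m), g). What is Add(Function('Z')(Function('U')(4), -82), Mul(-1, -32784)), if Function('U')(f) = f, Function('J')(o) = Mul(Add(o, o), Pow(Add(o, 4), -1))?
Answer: Rational(1278482, 39) ≈ 32782.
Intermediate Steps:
Function('J')(o) = Mul(2, o, Pow(Add(4, o), -1)) (Function('J')(o) = Mul(Mul(2, o), Pow(Add(4, o), -1)) = Mul(2, o, Pow(Add(4, o), -1)))
Function('Z')(g, m) = Add(6, Mul(-2, g, m, Pow(Add(4, m), -1))) (Function('Z')(g, m) = Add(6, Mul(-1, Mul(Mul(2, m, Pow(Add(4, m), -1)), g))) = Add(6, Mul(-1, Mul(2, g, m, Pow(Add(4, m), -1)))) = Add(6, Mul(-2, g, m, Pow(Add(4, m), -1))))
Add(Function('Z')(Function('U')(4), -82), Mul(-1, -32784)) = Add(Mul(2, Pow(Add(4, -82), -1), Add(12, Mul(3, -82), Mul(-1, 4, -82))), Mul(-1, -32784)) = Add(Mul(2, Pow(-78, -1), Add(12, -246, 328)), 32784) = Add(Mul(2, Rational(-1, 78), 94), 32784) = Add(Rational(-94, 39), 32784) = Rational(1278482, 39)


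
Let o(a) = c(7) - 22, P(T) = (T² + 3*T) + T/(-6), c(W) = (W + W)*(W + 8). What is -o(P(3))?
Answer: -188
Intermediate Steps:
c(W) = 2*W*(8 + W) (c(W) = (2*W)*(8 + W) = 2*W*(8 + W))
P(T) = T² + 17*T/6 (P(T) = (T² + 3*T) + T*(-⅙) = (T² + 3*T) - T/6 = T² + 17*T/6)
o(a) = 188 (o(a) = 2*7*(8 + 7) - 22 = 2*7*15 - 22 = 210 - 22 = 188)
-o(P(3)) = -1*188 = -188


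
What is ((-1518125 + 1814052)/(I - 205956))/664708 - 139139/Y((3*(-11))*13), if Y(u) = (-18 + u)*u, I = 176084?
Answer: -19320437964955/26627107041216 ≈ -0.72559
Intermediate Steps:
Y(u) = u*(-18 + u)
((-1518125 + 1814052)/(I - 205956))/664708 - 139139/Y((3*(-11))*13) = ((-1518125 + 1814052)/(176084 - 205956))/664708 - 139139*(-1/(429*(-18 + (3*(-11))*13))) = (295927/(-29872))*(1/664708) - 139139*(-1/(429*(-18 - 33*13))) = (295927*(-1/29872))*(1/664708) - 139139*(-1/(429*(-18 - 429))) = -295927/29872*1/664708 - 139139/((-429*(-447))) = -295927/19856157376 - 139139/191763 = -295927/19856157376 - 139139*1/191763 = -295927/19856157376 - 973/1341 = -19320437964955/26627107041216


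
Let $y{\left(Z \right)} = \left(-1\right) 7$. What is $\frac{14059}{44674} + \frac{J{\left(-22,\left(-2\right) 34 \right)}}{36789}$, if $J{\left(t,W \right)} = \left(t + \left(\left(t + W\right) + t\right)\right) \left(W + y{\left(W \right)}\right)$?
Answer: $\frac{322063417}{547837262} \approx 0.58788$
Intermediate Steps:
$y{\left(Z \right)} = -7$
$J{\left(t,W \right)} = \left(-7 + W\right) \left(W + 3 t\right)$ ($J{\left(t,W \right)} = \left(t + \left(\left(t + W\right) + t\right)\right) \left(W - 7\right) = \left(t + \left(\left(W + t\right) + t\right)\right) \left(-7 + W\right) = \left(t + \left(W + 2 t\right)\right) \left(-7 + W\right) = \left(W + 3 t\right) \left(-7 + W\right) = \left(-7 + W\right) \left(W + 3 t\right)$)
$\frac{14059}{44674} + \frac{J{\left(-22,\left(-2\right) 34 \right)}}{36789} = \frac{14059}{44674} + \frac{\left(\left(-2\right) 34\right)^{2} - -462 - 7 \left(\left(-2\right) 34\right) + 3 \left(\left(-2\right) 34\right) \left(-22\right)}{36789} = 14059 \cdot \frac{1}{44674} + \left(\left(-68\right)^{2} + 462 - -476 + 3 \left(-68\right) \left(-22\right)\right) \frac{1}{36789} = \frac{14059}{44674} + \left(4624 + 462 + 476 + 4488\right) \frac{1}{36789} = \frac{14059}{44674} + 10050 \cdot \frac{1}{36789} = \frac{14059}{44674} + \frac{3350}{12263} = \frac{322063417}{547837262}$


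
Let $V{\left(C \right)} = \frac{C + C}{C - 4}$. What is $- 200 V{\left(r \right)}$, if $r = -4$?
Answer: $-200$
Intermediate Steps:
$V{\left(C \right)} = \frac{2 C}{-4 + C}$
$- 200 V{\left(r \right)} = - 200 \cdot 2 \left(-4\right) \frac{1}{-4 - 4} = - 200 \cdot 2 \left(-4\right) \frac{1}{-8} = - 200 \cdot 2 \left(-4\right) \left(- \frac{1}{8}\right) = \left(-200\right) 1 = -200$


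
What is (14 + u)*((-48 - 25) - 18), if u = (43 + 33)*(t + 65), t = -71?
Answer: 40222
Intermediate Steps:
u = -456 (u = (43 + 33)*(-71 + 65) = 76*(-6) = -456)
(14 + u)*((-48 - 25) - 18) = (14 - 456)*((-48 - 25) - 18) = -442*(-73 - 18) = -442*(-91) = 40222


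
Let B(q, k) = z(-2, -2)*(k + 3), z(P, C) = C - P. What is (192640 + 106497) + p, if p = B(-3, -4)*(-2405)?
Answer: 299137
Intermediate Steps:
B(q, k) = 0 (B(q, k) = (-2 - 1*(-2))*(k + 3) = (-2 + 2)*(3 + k) = 0*(3 + k) = 0)
p = 0 (p = 0*(-2405) = 0)
(192640 + 106497) + p = (192640 + 106497) + 0 = 299137 + 0 = 299137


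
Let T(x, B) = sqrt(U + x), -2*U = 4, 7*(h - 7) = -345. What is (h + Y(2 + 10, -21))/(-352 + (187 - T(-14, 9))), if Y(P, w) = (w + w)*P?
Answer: 630960/190687 - 15296*I/190687 ≈ 3.3089 - 0.080215*I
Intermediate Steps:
h = -296/7 (h = 7 + (1/7)*(-345) = 7 - 345/7 = -296/7 ≈ -42.286)
U = -2 (U = -1/2*4 = -2)
T(x, B) = sqrt(-2 + x)
Y(P, w) = 2*P*w (Y(P, w) = (2*w)*P = 2*P*w)
(h + Y(2 + 10, -21))/(-352 + (187 - T(-14, 9))) = (-296/7 + 2*(2 + 10)*(-21))/(-352 + (187 - sqrt(-2 - 14))) = (-296/7 + 2*12*(-21))/(-352 + (187 - sqrt(-16))) = (-296/7 - 504)/(-352 + (187 - 4*I)) = -3824/(7*(-352 + (187 - 4*I))) = -3824*(-165 + 4*I)/27241/7 = -3824*(-165 + 4*I)/190687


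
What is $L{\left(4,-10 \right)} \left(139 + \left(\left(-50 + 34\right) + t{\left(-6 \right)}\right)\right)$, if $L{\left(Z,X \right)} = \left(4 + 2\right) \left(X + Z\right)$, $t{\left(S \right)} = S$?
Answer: $-4212$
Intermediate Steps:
$L{\left(Z,X \right)} = 6 X + 6 Z$ ($L{\left(Z,X \right)} = 6 \left(X + Z\right) = 6 X + 6 Z$)
$L{\left(4,-10 \right)} \left(139 + \left(\left(-50 + 34\right) + t{\left(-6 \right)}\right)\right) = \left(6 \left(-10\right) + 6 \cdot 4\right) \left(139 + \left(\left(-50 + 34\right) - 6\right)\right) = \left(-60 + 24\right) \left(139 - 22\right) = - 36 \left(139 - 22\right) = \left(-36\right) 117 = -4212$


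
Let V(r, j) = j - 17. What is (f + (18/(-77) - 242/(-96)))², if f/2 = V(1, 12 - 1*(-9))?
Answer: 1445596441/13660416 ≈ 105.82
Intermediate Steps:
V(r, j) = -17 + j
f = 8 (f = 2*(-17 + (12 - 1*(-9))) = 2*(-17 + (12 + 9)) = 2*(-17 + 21) = 2*4 = 8)
(f + (18/(-77) - 242/(-96)))² = (8 + (18/(-77) - 242/(-96)))² = (8 + (18*(-1/77) - 242*(-1/96)))² = (8 + (-18/77 + 121/48))² = (8 + 8453/3696)² = (38021/3696)² = 1445596441/13660416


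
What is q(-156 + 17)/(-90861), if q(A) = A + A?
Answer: 278/90861 ≈ 0.0030596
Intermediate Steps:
q(A) = 2*A
q(-156 + 17)/(-90861) = (2*(-156 + 17))/(-90861) = (2*(-139))*(-1/90861) = -278*(-1/90861) = 278/90861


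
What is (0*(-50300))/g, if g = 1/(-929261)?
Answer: 0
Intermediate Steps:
g = -1/929261 ≈ -1.0761e-6
(0*(-50300))/g = (0*(-50300))/(-1/929261) = 0*(-929261) = 0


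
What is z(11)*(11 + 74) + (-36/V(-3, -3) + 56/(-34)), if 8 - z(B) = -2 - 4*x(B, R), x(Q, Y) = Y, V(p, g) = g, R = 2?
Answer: 26186/17 ≈ 1540.4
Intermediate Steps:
z(B) = 18 (z(B) = 8 - (-2 - 4*2) = 8 - (-2 - 8) = 8 - 1*(-10) = 8 + 10 = 18)
z(11)*(11 + 74) + (-36/V(-3, -3) + 56/(-34)) = 18*(11 + 74) + (-36/(-3) + 56/(-34)) = 18*85 + (-36*(-⅓) + 56*(-1/34)) = 1530 + (12 - 28/17) = 1530 + 176/17 = 26186/17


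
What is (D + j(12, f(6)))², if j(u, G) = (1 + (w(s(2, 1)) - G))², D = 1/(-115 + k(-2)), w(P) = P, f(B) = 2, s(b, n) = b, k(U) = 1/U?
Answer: 52441/53361 ≈ 0.98276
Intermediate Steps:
D = -2/231 (D = 1/(-115 + 1/(-2)) = 1/(-115 - ½) = 1/(-231/2) = -2/231 ≈ -0.0086580)
j(u, G) = (3 - G)² (j(u, G) = (1 + (2 - G))² = (3 - G)²)
(D + j(12, f(6)))² = (-2/231 + (3 - 1*2)²)² = (-2/231 + (3 - 2)²)² = (-2/231 + 1²)² = (-2/231 + 1)² = (229/231)² = 52441/53361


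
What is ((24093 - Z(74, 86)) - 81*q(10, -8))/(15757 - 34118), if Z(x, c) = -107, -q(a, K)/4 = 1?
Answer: -24524/18361 ≈ -1.3357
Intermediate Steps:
q(a, K) = -4 (q(a, K) = -4*1 = -4)
((24093 - Z(74, 86)) - 81*q(10, -8))/(15757 - 34118) = ((24093 - 1*(-107)) - 81*(-4))/(15757 - 34118) = ((24093 + 107) + 324)/(-18361) = (24200 + 324)*(-1/18361) = 24524*(-1/18361) = -24524/18361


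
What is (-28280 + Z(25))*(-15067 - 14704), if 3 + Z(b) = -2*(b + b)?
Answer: 844990293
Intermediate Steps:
Z(b) = -3 - 4*b (Z(b) = -3 - 2*(b + b) = -3 - 4*b)
(-28280 + Z(25))*(-15067 - 14704) = (-28280 + (-3 - 4*25))*(-15067 - 14704) = (-28280 + (-3 - 100))*(-29771) = (-28280 - 103)*(-29771) = -28383*(-29771) = 844990293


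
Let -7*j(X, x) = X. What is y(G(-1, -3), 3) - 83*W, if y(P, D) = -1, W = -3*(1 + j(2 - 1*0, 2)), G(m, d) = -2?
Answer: 1238/7 ≈ 176.86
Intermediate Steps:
j(X, x) = -X/7
W = -15/7 (W = -3*(1 - (2 - 1*0)/7) = -3*(1 - (2 + 0)/7) = -3*(1 - ⅐*2) = -3*(1 - 2/7) = -3*5/7 = -15/7 ≈ -2.1429)
y(G(-1, -3), 3) - 83*W = -1 - 83*(-15/7) = -1 + 1245/7 = 1238/7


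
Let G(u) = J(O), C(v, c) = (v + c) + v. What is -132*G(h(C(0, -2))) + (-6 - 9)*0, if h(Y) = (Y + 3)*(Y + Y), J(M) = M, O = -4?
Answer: 528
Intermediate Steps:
C(v, c) = c + 2*v (C(v, c) = (c + v) + v = c + 2*v)
h(Y) = 2*Y*(3 + Y) (h(Y) = (3 + Y)*(2*Y) = 2*Y*(3 + Y))
G(u) = -4
-132*G(h(C(0, -2))) + (-6 - 9)*0 = -132*(-4) + (-6 - 9)*0 = 528 - 15*0 = 528 + 0 = 528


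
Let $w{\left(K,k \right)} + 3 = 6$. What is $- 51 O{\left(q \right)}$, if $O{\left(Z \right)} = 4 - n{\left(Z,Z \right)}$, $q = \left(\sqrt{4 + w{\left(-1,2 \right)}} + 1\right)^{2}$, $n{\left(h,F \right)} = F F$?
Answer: $4488 + 1632 \sqrt{7} \approx 8805.9$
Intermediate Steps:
$n{\left(h,F \right)} = F^{2}$
$w{\left(K,k \right)} = 3$ ($w{\left(K,k \right)} = -3 + 6 = 3$)
$q = \left(1 + \sqrt{7}\right)^{2}$ ($q = \left(\sqrt{4 + 3} + 1\right)^{2} = \left(\sqrt{7} + 1\right)^{2} = \left(1 + \sqrt{7}\right)^{2} \approx 13.292$)
$O{\left(Z \right)} = 4 - Z^{2}$
$- 51 O{\left(q \right)} = - 51 \left(4 - \left(\left(1 + \sqrt{7}\right)^{2}\right)^{2}\right) = - 51 \left(4 - \left(1 + \sqrt{7}\right)^{4}\right) = -204 + 51 \left(1 + \sqrt{7}\right)^{4}$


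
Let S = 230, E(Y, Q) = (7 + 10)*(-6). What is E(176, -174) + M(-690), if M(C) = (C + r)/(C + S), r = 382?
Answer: -11653/115 ≈ -101.33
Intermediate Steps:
E(Y, Q) = -102 (E(Y, Q) = 17*(-6) = -102)
M(C) = (382 + C)/(230 + C) (M(C) = (C + 382)/(C + 230) = (382 + C)/(230 + C))
E(176, -174) + M(-690) = -102 + (382 - 690)/(230 - 690) = -102 - 308/(-460) = -102 - 1/460*(-308) = -102 + 77/115 = -11653/115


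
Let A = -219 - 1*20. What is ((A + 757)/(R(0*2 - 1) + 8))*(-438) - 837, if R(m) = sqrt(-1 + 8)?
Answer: -620927/19 + 75628*sqrt(7)/19 ≈ -22149.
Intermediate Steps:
A = -239 (A = -219 - 20 = -239)
R(m) = sqrt(7)
((A + 757)/(R(0*2 - 1) + 8))*(-438) - 837 = ((-239 + 757)/(sqrt(7) + 8))*(-438) - 837 = (518/(8 + sqrt(7)))*(-438) - 837 = -226884/(8 + sqrt(7)) - 837 = -837 - 226884/(8 + sqrt(7))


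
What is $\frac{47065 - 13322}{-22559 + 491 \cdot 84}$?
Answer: $\frac{33743}{18685} \approx 1.8059$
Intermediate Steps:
$\frac{47065 - 13322}{-22559 + 491 \cdot 84} = \frac{33743}{-22559 + 41244} = \frac{33743}{18685}$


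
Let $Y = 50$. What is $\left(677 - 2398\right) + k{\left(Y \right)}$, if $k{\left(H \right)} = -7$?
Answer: $-1728$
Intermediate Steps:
$\left(677 - 2398\right) + k{\left(Y \right)} = \left(677 - 2398\right) - 7 = -1721 - 7 = -1728$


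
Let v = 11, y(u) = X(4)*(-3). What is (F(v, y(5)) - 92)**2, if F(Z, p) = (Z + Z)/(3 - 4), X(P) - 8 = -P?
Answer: 12996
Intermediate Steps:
X(P) = 8 - P
y(u) = -12 (y(u) = (8 - 1*4)*(-3) = (8 - 4)*(-3) = 4*(-3) = -12)
F(Z, p) = -2*Z (F(Z, p) = (2*Z)/(-1) = (2*Z)*(-1) = -2*Z)
(F(v, y(5)) - 92)**2 = (-2*11 - 92)**2 = (-22 - 92)**2 = (-114)**2 = 12996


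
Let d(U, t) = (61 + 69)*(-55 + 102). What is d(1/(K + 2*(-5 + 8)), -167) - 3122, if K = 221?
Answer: 2988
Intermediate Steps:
d(U, t) = 6110 (d(U, t) = 130*47 = 6110)
d(1/(K + 2*(-5 + 8)), -167) - 3122 = 6110 - 3122 = 2988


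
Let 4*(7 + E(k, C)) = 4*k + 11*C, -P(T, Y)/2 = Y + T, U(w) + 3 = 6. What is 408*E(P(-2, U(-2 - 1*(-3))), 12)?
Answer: 9792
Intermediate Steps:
U(w) = 3 (U(w) = -3 + 6 = 3)
P(T, Y) = -2*T - 2*Y (P(T, Y) = -2*(Y + T) = -2*(T + Y) = -2*T - 2*Y)
E(k, C) = -7 + k + 11*C/4 (E(k, C) = -7 + (4*k + 11*C)/4 = -7 + (k + 11*C/4) = -7 + k + 11*C/4)
408*E(P(-2, U(-2 - 1*(-3))), 12) = 408*(-7 + (-2*(-2) - 2*3) + (11/4)*12) = 408*(-7 + (4 - 6) + 33) = 408*(-7 - 2 + 33) = 408*24 = 9792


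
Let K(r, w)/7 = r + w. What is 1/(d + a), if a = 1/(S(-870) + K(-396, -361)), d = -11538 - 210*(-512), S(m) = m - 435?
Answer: 6604/633865127 ≈ 1.0419e-5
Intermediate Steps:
S(m) = -435 + m
K(r, w) = 7*r + 7*w (K(r, w) = 7*(r + w) = 7*r + 7*w)
d = 95982 (d = -11538 + 107520 = 95982)
a = -1/6604 (a = 1/((-435 - 870) + (7*(-396) + 7*(-361))) = 1/(-1305 + (-2772 - 2527)) = 1/(-1305 - 5299) = 1/(-6604) = -1/6604 ≈ -0.00015142)
1/(d + a) = 1/(95982 - 1/6604) = 1/(633865127/6604) = 6604/633865127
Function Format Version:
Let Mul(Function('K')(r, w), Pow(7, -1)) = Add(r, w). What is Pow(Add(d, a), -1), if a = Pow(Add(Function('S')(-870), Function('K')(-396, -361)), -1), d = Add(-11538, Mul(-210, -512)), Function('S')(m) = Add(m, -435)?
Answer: Rational(6604, 633865127) ≈ 1.0419e-5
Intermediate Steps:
Function('S')(m) = Add(-435, m)
Function('K')(r, w) = Add(Mul(7, r), Mul(7, w)) (Function('K')(r, w) = Mul(7, Add(r, w)) = Add(Mul(7, r), Mul(7, w)))
d = 95982 (d = Add(-11538, 107520) = 95982)
a = Rational(-1, 6604) (a = Pow(Add(Add(-435, -870), Add(Mul(7, -396), Mul(7, -361))), -1) = Pow(Add(-1305, Add(-2772, -2527)), -1) = Pow(Add(-1305, -5299), -1) = Pow(-6604, -1) = Rational(-1, 6604) ≈ -0.00015142)
Pow(Add(d, a), -1) = Pow(Add(95982, Rational(-1, 6604)), -1) = Pow(Rational(633865127, 6604), -1) = Rational(6604, 633865127)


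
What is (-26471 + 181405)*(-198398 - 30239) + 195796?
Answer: -35423449162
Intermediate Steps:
(-26471 + 181405)*(-198398 - 30239) + 195796 = 154934*(-228637) + 195796 = -35423644958 + 195796 = -35423449162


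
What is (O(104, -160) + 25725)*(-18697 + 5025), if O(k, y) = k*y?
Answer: -124210120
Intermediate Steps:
(O(104, -160) + 25725)*(-18697 + 5025) = (104*(-160) + 25725)*(-18697 + 5025) = (-16640 + 25725)*(-13672) = 9085*(-13672) = -124210120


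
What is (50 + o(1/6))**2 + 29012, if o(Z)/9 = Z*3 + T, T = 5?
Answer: 155649/4 ≈ 38912.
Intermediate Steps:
o(Z) = 45 + 27*Z (o(Z) = 9*(Z*3 + 5) = 9*(3*Z + 5) = 9*(5 + 3*Z) = 45 + 27*Z)
(50 + o(1/6))**2 + 29012 = (50 + (45 + 27/6))**2 + 29012 = (50 + (45 + 27*(1/6)))**2 + 29012 = (50 + (45 + 9/2))**2 + 29012 = (50 + 99/2)**2 + 29012 = (199/2)**2 + 29012 = 39601/4 + 29012 = 155649/4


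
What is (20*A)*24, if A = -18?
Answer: -8640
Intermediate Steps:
(20*A)*24 = (20*(-18))*24 = -360*24 = -8640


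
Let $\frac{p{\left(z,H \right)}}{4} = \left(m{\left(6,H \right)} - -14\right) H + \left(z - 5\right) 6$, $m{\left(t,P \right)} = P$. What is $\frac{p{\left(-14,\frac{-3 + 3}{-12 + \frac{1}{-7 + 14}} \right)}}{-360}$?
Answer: $\frac{19}{15} \approx 1.2667$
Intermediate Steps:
$p{\left(z,H \right)} = -120 + 24 z + 4 H \left(14 + H\right)$ ($p{\left(z,H \right)} = 4 \left(\left(H - -14\right) H + \left(z - 5\right) 6\right) = 4 \left(\left(H + 14\right) H + \left(-5 + z\right) 6\right) = 4 \left(\left(14 + H\right) H + \left(-30 + 6 z\right)\right) = 4 \left(H \left(14 + H\right) + \left(-30 + 6 z\right)\right) = 4 \left(-30 + 6 z + H \left(14 + H\right)\right) = -120 + 24 z + 4 H \left(14 + H\right)$)
$\frac{p{\left(-14,\frac{-3 + 3}{-12 + \frac{1}{-7 + 14}} \right)}}{-360} = \frac{-120 + 4 \left(\frac{-3 + 3}{-12 + \frac{1}{-7 + 14}}\right)^{2} + 24 \left(-14\right) + 56 \frac{-3 + 3}{-12 + \frac{1}{-7 + 14}}}{-360} = \left(-120 + 4 \left(\frac{0}{-12 + \frac{1}{7}}\right)^{2} - 336 + 56 \frac{0}{-12 + \frac{1}{7}}\right) \left(- \frac{1}{360}\right) = \left(-120 + 4 \left(\frac{0}{- \frac{83}{7}}\right)^{2} - 336 + 56 \frac{0}{- \frac{83}{7}}\right) \left(- \frac{1}{360}\right) = \left(-120 + 4 \left(0 \left(- \frac{7}{83}\right)\right)^{2} - 336 + 56 \cdot 0 \left(- \frac{7}{83}\right)\right) \left(- \frac{1}{360}\right) = \left(-120 + 4 \cdot 0^{2} - 336 + 56 \cdot 0\right) \left(- \frac{1}{360}\right) = \left(-120 + 4 \cdot 0 - 336 + 0\right) \left(- \frac{1}{360}\right) = \left(-120 + 0 - 336 + 0\right) \left(- \frac{1}{360}\right) = \left(-456\right) \left(- \frac{1}{360}\right) = \frac{19}{15}$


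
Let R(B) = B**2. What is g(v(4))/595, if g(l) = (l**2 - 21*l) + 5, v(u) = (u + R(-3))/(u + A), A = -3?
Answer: -99/595 ≈ -0.16639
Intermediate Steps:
v(u) = (9 + u)/(-3 + u) (v(u) = (u + (-3)**2)/(u - 3) = (u + 9)/(-3 + u) = (9 + u)/(-3 + u))
g(l) = 5 + l**2 - 21*l
g(v(4))/595 = (5 + ((9 + 4)/(-3 + 4))**2 - 21*(9 + 4)/(-3 + 4))/595 = (5 + (13/1)**2 - 21*13/1)*(1/595) = (5 + (1*13)**2 - 21*13)*(1/595) = (5 + 13**2 - 21*13)*(1/595) = (5 + 169 - 273)*(1/595) = -99*1/595 = -99/595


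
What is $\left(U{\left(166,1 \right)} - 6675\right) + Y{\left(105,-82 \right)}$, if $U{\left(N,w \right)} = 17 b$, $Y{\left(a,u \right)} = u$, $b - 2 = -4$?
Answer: $-6791$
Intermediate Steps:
$b = -2$ ($b = 2 - 4 = -2$)
$U{\left(N,w \right)} = -34$ ($U{\left(N,w \right)} = 17 \left(-2\right) = -34$)
$\left(U{\left(166,1 \right)} - 6675\right) + Y{\left(105,-82 \right)} = \left(-34 - 6675\right) - 82 = -6709 - 82 = -6791$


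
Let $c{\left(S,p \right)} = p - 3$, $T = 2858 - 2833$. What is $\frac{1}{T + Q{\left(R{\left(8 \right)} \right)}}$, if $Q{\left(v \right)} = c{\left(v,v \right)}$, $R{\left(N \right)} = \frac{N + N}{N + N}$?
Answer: $\frac{1}{23} \approx 0.043478$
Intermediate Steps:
$R{\left(N \right)} = 1$ ($R{\left(N \right)} = \frac{2 N}{2 N} = 2 N \frac{1}{2 N} = 1$)
$T = 25$ ($T = 2858 - 2833 = 25$)
$c{\left(S,p \right)} = -3 + p$
$Q{\left(v \right)} = -3 + v$
$\frac{1}{T + Q{\left(R{\left(8 \right)} \right)}} = \frac{1}{25 + \left(-3 + 1\right)} = \frac{1}{25 - 2} = \frac{1}{23}$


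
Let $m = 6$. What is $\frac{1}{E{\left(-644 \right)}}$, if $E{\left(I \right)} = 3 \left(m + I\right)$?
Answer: $- \frac{1}{1914} \approx -0.00052247$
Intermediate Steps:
$E{\left(I \right)} = 18 + 3 I$ ($E{\left(I \right)} = 3 \left(6 + I\right) = 18 + 3 I$)
$\frac{1}{E{\left(-644 \right)}} = \frac{1}{18 + 3 \left(-644\right)} = \frac{1}{18 - 1932} = \frac{1}{-1914} = - \frac{1}{1914}$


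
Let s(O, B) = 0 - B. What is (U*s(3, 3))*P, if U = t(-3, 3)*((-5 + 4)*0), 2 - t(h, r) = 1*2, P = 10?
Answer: 0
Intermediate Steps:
s(O, B) = -B
t(h, r) = 0 (t(h, r) = 2 - 2 = 0)
U = 0 (U = 0*((-5 + 4)*0) = 0*(-1*0) = 0*0 = 0)
(U*s(3, 3))*P = (0*(-1*3))*10 = (0*(-3))*10 = 0*10 = 0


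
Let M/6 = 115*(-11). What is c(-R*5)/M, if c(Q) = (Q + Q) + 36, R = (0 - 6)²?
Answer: 54/1265 ≈ 0.042688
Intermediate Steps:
R = 36 (R = (-6)² = 36)
M = -7590 (M = 6*(115*(-11)) = 6*(-1265) = -7590)
c(Q) = 36 + 2*Q (c(Q) = 2*Q + 36 = 36 + 2*Q)
c(-R*5)/M = (36 + 2*(-36*5))/(-7590) = (36 + 2*(-1*180))*(-1/7590) = (36 + 2*(-180))*(-1/7590) = (36 - 360)*(-1/7590) = -324*(-1/7590) = 54/1265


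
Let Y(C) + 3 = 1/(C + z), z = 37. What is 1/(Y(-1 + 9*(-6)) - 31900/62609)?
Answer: -1126962/4017695 ≈ -0.28050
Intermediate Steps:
Y(C) = -3 + 1/(37 + C) (Y(C) = -3 + 1/(C + 37) = -3 + 1/(37 + C))
1/(Y(-1 + 9*(-6)) - 31900/62609) = 1/((-110 - 3*(-1 + 9*(-6)))/(37 + (-1 + 9*(-6))) - 31900/62609) = 1/((-110 - 3*(-1 - 54))/(37 + (-1 - 54)) - 31900*1/62609) = 1/((-110 - 3*(-55))/(37 - 55) - 31900/62609) = 1/((-110 + 165)/(-18) - 31900/62609) = 1/(-1/18*55 - 31900/62609) = 1/(-55/18 - 31900/62609) = 1/(-4017695/1126962) = -1126962/4017695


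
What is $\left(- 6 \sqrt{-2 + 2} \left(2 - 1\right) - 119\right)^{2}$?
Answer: $14161$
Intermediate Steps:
$\left(- 6 \sqrt{-2 + 2} \left(2 - 1\right) - 119\right)^{2} = \left(- 6 \sqrt{0} \left(2 - 1\right) - 119\right)^{2} = \left(\left(-6\right) 0 \cdot 1 - 119\right)^{2} = \left(0 \cdot 1 - 119\right)^{2} = \left(0 - 119\right)^{2} = \left(-119\right)^{2} = 14161$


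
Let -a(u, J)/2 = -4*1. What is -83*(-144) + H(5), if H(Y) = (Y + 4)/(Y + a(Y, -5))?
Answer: 155385/13 ≈ 11953.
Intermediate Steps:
a(u, J) = 8 (a(u, J) = -(-8) = -2*(-4) = 8)
H(Y) = (4 + Y)/(8 + Y) (H(Y) = (Y + 4)/(Y + 8) = (4 + Y)/(8 + Y))
-83*(-144) + H(5) = -83*(-144) + (4 + 5)/(8 + 5) = 11952 + 9/13 = 155385/13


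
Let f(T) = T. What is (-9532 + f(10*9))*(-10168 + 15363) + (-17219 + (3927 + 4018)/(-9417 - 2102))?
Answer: -565219011216/11519 ≈ -4.9068e+7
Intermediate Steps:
(-9532 + f(10*9))*(-10168 + 15363) + (-17219 + (3927 + 4018)/(-9417 - 2102)) = (-9532 + 10*9)*(-10168 + 15363) + (-17219 + (3927 + 4018)/(-9417 - 2102)) = (-9532 + 90)*5195 + (-17219 + 7945/(-11519)) = -9442*5195 + (-17219 + 7945*(-1/11519)) = -49051190 + (-17219 - 7945/11519) = -49051190 - 198353606/11519 = -565219011216/11519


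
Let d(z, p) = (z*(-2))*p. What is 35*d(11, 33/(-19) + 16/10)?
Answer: 2002/19 ≈ 105.37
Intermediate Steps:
d(z, p) = -2*p*z (d(z, p) = (-2*z)*p = -2*p*z)
35*d(11, 33/(-19) + 16/10) = 35*(-2*(33/(-19) + 16/10)*11) = 35*(-2*(33*(-1/19) + 16*(⅒))*11) = 35*(-2*(-33/19 + 8/5)*11) = 35*(-2*(-13/95)*11) = 35*(286/95) = 2002/19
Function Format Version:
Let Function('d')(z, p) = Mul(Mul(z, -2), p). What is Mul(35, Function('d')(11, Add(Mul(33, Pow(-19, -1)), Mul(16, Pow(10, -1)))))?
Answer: Rational(2002, 19) ≈ 105.37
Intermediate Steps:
Function('d')(z, p) = Mul(-2, p, z) (Function('d')(z, p) = Mul(Mul(-2, z), p) = Mul(-2, p, z))
Mul(35, Function('d')(11, Add(Mul(33, Pow(-19, -1)), Mul(16, Pow(10, -1))))) = Mul(35, Mul(-2, Add(Mul(33, Pow(-19, -1)), Mul(16, Pow(10, -1))), 11)) = Mul(35, Mul(-2, Add(Mul(33, Rational(-1, 19)), Mul(16, Rational(1, 10))), 11)) = Mul(35, Mul(-2, Add(Rational(-33, 19), Rational(8, 5)), 11)) = Mul(35, Mul(-2, Rational(-13, 95), 11)) = Mul(35, Rational(286, 95)) = Rational(2002, 19)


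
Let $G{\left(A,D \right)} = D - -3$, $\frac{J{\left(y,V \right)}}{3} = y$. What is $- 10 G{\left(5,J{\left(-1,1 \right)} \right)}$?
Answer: $0$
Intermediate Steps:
$J{\left(y,V \right)} = 3 y$
$G{\left(A,D \right)} = 3 + D$ ($G{\left(A,D \right)} = D + 3 = 3 + D$)
$- 10 G{\left(5,J{\left(-1,1 \right)} \right)} = - 10 \left(3 + 3 \left(-1\right)\right) = - 10 \left(3 - 3\right) = \left(-10\right) 0 = 0$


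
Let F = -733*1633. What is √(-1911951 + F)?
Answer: 2*I*√777235 ≈ 1763.2*I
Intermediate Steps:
F = -1196989
√(-1911951 + F) = √(-1911951 - 1196989) = √(-3108940) = 2*I*√777235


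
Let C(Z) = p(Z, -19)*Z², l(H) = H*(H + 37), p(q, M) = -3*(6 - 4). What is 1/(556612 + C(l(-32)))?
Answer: 1/403012 ≈ 2.4813e-6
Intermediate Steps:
p(q, M) = -6 (p(q, M) = -3*2 = -6)
l(H) = H*(37 + H)
C(Z) = -6*Z²
1/(556612 + C(l(-32))) = 1/(556612 - 6*1024*(37 - 32)²) = 1/(556612 - 6*(-32*5)²) = 1/(556612 - 6*(-160)²) = 1/(556612 - 6*25600) = 1/(556612 - 153600) = 1/403012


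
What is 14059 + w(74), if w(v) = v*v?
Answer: 19535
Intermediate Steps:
w(v) = v**2
14059 + w(74) = 14059 + 74**2 = 14059 + 5476 = 19535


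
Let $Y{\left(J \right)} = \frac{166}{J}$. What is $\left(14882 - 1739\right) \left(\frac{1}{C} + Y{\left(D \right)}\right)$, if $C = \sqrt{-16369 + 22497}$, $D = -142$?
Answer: $- \frac{1090869}{71} + \frac{13143 \sqrt{383}}{1532} \approx -15196.0$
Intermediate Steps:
$C = 4 \sqrt{383}$ ($C = \sqrt{6128} = 4 \sqrt{383} \approx 78.281$)
$\left(14882 - 1739\right) \left(\frac{1}{C} + Y{\left(D \right)}\right) = \left(14882 - 1739\right) \left(\frac{1}{4 \sqrt{383}} + \frac{166}{-142}\right) = 13143 \left(\frac{\sqrt{383}}{1532} + 166 \left(- \frac{1}{142}\right)\right) = 13143 \left(\frac{\sqrt{383}}{1532} - \frac{83}{71}\right) = 13143 \left(- \frac{83}{71} + \frac{\sqrt{383}}{1532}\right) = - \frac{1090869}{71} + \frac{13143 \sqrt{383}}{1532}$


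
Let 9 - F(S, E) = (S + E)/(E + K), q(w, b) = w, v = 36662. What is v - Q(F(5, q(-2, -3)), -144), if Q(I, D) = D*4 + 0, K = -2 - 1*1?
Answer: 37238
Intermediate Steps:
K = -3 (K = -2 - 1 = -3)
F(S, E) = 9 - (E + S)/(-3 + E) (F(S, E) = 9 - (S + E)/(E - 3) = 9 - (E + S)/(-3 + E))
Q(I, D) = 4*D (Q(I, D) = 4*D + 0 = 4*D)
v - Q(F(5, q(-2, -3)), -144) = 36662 - 4*(-144) = 36662 - 1*(-576) = 36662 + 576 = 37238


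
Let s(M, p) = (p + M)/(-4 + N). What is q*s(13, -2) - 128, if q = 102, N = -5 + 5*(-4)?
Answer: -4834/29 ≈ -166.69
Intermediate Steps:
N = -25 (N = -5 - 20 = -25)
s(M, p) = -M/29 - p/29 (s(M, p) = (p + M)/(-4 - 25) = (M + p)/(-29) = (M + p)*(-1/29) = -M/29 - p/29)
q*s(13, -2) - 128 = 102*(-1/29*13 - 1/29*(-2)) - 128 = 102*(-13/29 + 2/29) - 128 = 102*(-11/29) - 128 = -1122/29 - 128 = -4834/29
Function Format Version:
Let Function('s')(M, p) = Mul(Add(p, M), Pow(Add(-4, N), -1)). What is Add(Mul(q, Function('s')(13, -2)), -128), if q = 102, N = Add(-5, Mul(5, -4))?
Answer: Rational(-4834, 29) ≈ -166.69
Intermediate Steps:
N = -25 (N = Add(-5, -20) = -25)
Function('s')(M, p) = Add(Mul(Rational(-1, 29), M), Mul(Rational(-1, 29), p)) (Function('s')(M, p) = Mul(Add(p, M), Pow(Add(-4, -25), -1)) = Mul(Add(M, p), Pow(-29, -1)) = Mul(Add(M, p), Rational(-1, 29)) = Add(Mul(Rational(-1, 29), M), Mul(Rational(-1, 29), p)))
Add(Mul(q, Function('s')(13, -2)), -128) = Add(Mul(102, Add(Mul(Rational(-1, 29), 13), Mul(Rational(-1, 29), -2))), -128) = Add(Mul(102, Add(Rational(-13, 29), Rational(2, 29))), -128) = Add(Mul(102, Rational(-11, 29)), -128) = Add(Rational(-1122, 29), -128) = Rational(-4834, 29)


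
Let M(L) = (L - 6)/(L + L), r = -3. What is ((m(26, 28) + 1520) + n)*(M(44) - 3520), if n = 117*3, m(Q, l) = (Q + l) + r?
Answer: -148821421/22 ≈ -6.7646e+6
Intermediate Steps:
m(Q, l) = -3 + Q + l (m(Q, l) = (Q + l) - 3 = -3 + Q + l)
M(L) = (-6 + L)/(2*L) (M(L) = (-6 + L)/((2*L)) = (-6 + L)*(1/(2*L)) = (-6 + L)/(2*L))
n = 351
((m(26, 28) + 1520) + n)*(M(44) - 3520) = (((-3 + 26 + 28) + 1520) + 351)*((½)*(-6 + 44)/44 - 3520) = ((51 + 1520) + 351)*((½)*(1/44)*38 - 3520) = (1571 + 351)*(19/44 - 3520) = 1922*(-154861/44) = -148821421/22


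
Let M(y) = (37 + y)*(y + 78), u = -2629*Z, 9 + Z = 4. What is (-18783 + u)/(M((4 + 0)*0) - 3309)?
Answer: 5638/423 ≈ 13.329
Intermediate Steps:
Z = -5 (Z = -9 + 4 = -5)
u = 13145 (u = -2629*(-5) = 13145)
M(y) = (37 + y)*(78 + y)
(-18783 + u)/(M((4 + 0)*0) - 3309) = (-18783 + 13145)/((2886 + ((4 + 0)*0)² + 115*((4 + 0)*0)) - 3309) = -5638/((2886 + (4*0)² + 115*(4*0)) - 3309) = -5638/((2886 + 0² + 115*0) - 3309) = -5638/((2886 + 0 + 0) - 3309) = -5638/(2886 - 3309) = -5638/(-423) = -5638*(-1/423) = 5638/423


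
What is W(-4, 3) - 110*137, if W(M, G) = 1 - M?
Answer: -15065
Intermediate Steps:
W(-4, 3) - 110*137 = (1 - 1*(-4)) - 110*137 = (1 + 4) - 15070 = 5 - 15070 = -15065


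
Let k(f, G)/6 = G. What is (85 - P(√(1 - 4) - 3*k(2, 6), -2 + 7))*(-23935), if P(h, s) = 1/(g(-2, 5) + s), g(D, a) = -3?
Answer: -4045015/2 ≈ -2.0225e+6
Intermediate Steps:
k(f, G) = 6*G
P(h, s) = 1/(-3 + s)
(85 - P(√(1 - 4) - 3*k(2, 6), -2 + 7))*(-23935) = (85 - 1/(-3 + (-2 + 7)))*(-23935) = (85 - 1/(-3 + 5))*(-23935) = (85 - 1/2)*(-23935) = (85 - 1*½)*(-23935) = (85 - ½)*(-23935) = (169/2)*(-23935) = -4045015/2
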